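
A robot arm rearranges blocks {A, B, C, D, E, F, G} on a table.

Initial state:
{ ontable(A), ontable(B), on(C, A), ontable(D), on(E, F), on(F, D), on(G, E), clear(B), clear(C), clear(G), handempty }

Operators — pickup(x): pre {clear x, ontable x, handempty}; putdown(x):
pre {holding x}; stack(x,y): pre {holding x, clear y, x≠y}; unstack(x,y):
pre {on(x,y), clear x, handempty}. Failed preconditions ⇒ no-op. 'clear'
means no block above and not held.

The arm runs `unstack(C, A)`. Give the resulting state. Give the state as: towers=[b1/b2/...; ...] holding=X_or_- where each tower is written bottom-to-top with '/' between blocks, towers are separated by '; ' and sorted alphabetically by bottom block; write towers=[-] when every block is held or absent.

towers=[A; B; D/F/E/G] holding=C

before: towers=[A/C; B; D/F/E/G] holding=-
pre[unstack(C, A)]: on(C,A) ok, clear(C) ok, handempty ok
all met → apply unstack(C, A)
after:  towers=[A; B; D/F/E/G] holding=C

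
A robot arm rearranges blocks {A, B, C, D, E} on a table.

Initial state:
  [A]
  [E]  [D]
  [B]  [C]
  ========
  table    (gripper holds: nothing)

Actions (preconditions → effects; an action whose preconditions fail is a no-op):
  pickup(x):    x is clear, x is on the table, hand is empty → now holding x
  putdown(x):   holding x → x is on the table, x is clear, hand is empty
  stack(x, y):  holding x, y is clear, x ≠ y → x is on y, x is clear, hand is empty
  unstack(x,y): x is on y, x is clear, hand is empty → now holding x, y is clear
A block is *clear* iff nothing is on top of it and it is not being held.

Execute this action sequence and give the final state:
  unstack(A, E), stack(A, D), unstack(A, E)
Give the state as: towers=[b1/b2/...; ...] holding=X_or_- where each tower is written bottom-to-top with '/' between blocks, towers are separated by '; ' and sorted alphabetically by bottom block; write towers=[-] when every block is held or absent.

step 1 (unstack(A, E)): towers=[B/E; C/D] holding=A
step 2 (stack(A, D)): towers=[B/E; C/D/A] holding=-
step 3 (unstack(A, E)) [no-op]: towers=[B/E; C/D/A] holding=-

towers=[B/E; C/D/A] holding=-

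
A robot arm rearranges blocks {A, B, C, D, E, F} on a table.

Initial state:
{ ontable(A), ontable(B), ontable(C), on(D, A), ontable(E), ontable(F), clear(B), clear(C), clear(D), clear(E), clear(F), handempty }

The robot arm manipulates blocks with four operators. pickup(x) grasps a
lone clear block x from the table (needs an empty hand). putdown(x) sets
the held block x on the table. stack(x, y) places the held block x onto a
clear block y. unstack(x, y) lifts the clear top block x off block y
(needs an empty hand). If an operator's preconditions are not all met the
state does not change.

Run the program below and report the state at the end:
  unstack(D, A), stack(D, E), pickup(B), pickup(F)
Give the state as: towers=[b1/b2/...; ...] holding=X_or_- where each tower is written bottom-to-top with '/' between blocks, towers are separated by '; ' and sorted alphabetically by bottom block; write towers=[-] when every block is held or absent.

towers=[A; C; E/D; F] holding=B

step 1 (unstack(D, A)): towers=[A; B; C; E; F] holding=D
step 2 (stack(D, E)): towers=[A; B; C; E/D; F] holding=-
step 3 (pickup(B)): towers=[A; C; E/D; F] holding=B
step 4 (pickup(F)) [no-op]: towers=[A; C; E/D; F] holding=B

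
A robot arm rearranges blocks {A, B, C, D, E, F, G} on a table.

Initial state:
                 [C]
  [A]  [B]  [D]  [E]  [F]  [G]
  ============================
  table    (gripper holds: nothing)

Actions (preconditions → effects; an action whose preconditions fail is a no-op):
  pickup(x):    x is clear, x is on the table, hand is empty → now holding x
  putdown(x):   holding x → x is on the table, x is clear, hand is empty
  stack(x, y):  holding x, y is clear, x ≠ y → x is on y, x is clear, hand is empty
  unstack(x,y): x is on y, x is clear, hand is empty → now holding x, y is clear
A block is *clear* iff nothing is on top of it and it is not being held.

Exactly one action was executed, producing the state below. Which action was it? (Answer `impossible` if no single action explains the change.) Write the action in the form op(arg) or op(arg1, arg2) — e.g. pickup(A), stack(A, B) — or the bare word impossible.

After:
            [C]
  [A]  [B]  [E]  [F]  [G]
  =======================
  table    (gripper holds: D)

target: towers=[A; B; E/C; F; G] holding=D
         pickup(B) → towers=[A; D; E/C; F; G] holding=B
         pickup(F) → towers=[A; B; D; E/C; G] holding=F
         pickup(G) → towers=[A; B; D; E/C; F] holding=G
         pickup(D) → towers=[A; B; E/C; F; G] holding=D  ← match
         pickup(A) → towers=[B; D; E/C; F; G] holding=A
     unstack(C, E) → towers=[A; B; D; E; F; G] holding=C

pickup(D)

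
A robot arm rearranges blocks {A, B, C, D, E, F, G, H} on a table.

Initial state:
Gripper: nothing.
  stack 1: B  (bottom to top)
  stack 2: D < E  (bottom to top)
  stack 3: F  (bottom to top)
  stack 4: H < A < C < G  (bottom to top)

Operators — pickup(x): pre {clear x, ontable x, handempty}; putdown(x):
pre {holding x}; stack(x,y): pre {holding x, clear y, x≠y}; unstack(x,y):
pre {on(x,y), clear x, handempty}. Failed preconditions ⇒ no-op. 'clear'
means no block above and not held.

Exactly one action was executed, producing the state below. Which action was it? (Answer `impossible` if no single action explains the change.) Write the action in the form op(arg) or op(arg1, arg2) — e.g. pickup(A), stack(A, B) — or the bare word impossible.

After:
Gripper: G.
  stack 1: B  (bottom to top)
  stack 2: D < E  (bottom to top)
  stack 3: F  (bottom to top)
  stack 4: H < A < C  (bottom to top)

target: towers=[B; D/E; F; H/A/C] holding=G
     unstack(G, C) → towers=[B; D/E; F; H/A/C] holding=G  ← match
     unstack(E, D) → towers=[B; D; F; H/A/C/G] holding=E
         pickup(B) → towers=[D/E; F; H/A/C/G] holding=B
         pickup(F) → towers=[B; D/E; H/A/C/G] holding=F

unstack(G, C)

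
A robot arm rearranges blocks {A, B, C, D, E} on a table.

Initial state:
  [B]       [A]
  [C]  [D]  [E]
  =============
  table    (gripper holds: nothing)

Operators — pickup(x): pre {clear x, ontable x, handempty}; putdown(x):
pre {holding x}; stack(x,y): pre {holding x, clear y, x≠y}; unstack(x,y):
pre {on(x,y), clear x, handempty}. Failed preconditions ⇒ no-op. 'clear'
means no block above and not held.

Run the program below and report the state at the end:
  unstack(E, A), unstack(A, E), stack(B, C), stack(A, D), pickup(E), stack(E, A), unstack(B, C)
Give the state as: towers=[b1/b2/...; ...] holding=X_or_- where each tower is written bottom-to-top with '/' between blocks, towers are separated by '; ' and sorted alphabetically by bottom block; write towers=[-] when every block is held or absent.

step 1 (unstack(E, A)) [no-op]: towers=[C/B; D; E/A] holding=-
step 2 (unstack(A, E)): towers=[C/B; D; E] holding=A
step 3 (stack(B, C)) [no-op]: towers=[C/B; D; E] holding=A
step 4 (stack(A, D)): towers=[C/B; D/A; E] holding=-
step 5 (pickup(E)): towers=[C/B; D/A] holding=E
step 6 (stack(E, A)): towers=[C/B; D/A/E] holding=-
step 7 (unstack(B, C)): towers=[C; D/A/E] holding=B

towers=[C; D/A/E] holding=B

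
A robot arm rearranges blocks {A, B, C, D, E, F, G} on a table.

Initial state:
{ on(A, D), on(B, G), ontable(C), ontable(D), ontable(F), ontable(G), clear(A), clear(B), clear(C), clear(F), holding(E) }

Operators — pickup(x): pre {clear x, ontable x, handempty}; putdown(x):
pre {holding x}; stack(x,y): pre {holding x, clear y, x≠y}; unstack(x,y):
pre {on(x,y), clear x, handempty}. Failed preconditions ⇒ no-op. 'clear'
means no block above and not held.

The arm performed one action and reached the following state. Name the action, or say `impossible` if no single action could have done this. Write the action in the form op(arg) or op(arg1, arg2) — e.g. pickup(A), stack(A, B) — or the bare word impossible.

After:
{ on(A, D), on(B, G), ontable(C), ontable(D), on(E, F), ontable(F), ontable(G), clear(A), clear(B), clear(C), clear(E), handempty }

target: towers=[C; D/A; F/E; G/B] holding=-
        putdown(E) → towers=[C; D/A; E; F; G/B] holding=-
       stack(E, B) → towers=[C; D/A; F; G/B/E] holding=-
       stack(E, F) → towers=[C; D/A; F/E; G/B] holding=-  ← match
       stack(E, A) → towers=[C; D/A/E; F; G/B] holding=-
       stack(E, C) → towers=[C/E; D/A; F; G/B] holding=-

stack(E, F)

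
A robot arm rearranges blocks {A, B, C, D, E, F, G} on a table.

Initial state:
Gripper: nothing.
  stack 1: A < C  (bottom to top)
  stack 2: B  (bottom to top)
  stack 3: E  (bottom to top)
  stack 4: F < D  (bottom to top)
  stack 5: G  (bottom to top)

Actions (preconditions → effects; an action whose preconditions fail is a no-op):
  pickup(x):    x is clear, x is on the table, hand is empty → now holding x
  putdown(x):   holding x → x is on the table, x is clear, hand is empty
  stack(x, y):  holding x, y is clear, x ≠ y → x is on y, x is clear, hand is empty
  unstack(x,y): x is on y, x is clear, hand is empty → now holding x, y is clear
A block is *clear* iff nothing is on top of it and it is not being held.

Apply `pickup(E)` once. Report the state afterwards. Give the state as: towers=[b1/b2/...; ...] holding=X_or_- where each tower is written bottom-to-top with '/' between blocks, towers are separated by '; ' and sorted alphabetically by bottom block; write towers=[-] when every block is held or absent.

before: towers=[A/C; B; E; F/D; G] holding=-
pre[pickup(E)]: clear(E) ok, ontable(E) ok, handempty ok
all met → apply pickup(E)
after:  towers=[A/C; B; F/D; G] holding=E

towers=[A/C; B; F/D; G] holding=E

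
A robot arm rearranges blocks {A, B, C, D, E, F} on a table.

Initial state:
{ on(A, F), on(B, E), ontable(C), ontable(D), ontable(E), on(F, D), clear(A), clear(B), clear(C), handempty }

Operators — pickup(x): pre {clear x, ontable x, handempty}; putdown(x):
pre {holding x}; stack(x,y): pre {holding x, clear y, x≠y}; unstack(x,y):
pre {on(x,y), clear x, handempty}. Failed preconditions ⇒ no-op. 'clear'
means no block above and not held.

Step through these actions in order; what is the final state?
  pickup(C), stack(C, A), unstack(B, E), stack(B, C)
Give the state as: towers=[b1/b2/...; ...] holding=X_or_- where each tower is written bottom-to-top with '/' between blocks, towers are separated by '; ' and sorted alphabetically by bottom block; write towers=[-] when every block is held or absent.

step 1 (pickup(C)): towers=[D/F/A; E/B] holding=C
step 2 (stack(C, A)): towers=[D/F/A/C; E/B] holding=-
step 3 (unstack(B, E)): towers=[D/F/A/C; E] holding=B
step 4 (stack(B, C)): towers=[D/F/A/C/B; E] holding=-

towers=[D/F/A/C/B; E] holding=-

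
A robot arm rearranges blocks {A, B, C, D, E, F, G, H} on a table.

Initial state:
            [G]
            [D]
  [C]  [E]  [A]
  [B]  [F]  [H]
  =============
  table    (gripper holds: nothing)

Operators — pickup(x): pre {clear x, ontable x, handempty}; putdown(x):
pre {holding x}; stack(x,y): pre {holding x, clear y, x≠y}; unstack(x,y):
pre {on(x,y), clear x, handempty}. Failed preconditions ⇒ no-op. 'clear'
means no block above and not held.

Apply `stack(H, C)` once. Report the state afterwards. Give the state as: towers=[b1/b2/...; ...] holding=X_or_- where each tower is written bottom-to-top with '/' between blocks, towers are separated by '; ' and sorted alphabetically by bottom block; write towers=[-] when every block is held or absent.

towers=[B/C; F/E; H/A/D/G] holding=-

before: towers=[B/C; F/E; H/A/D/G] holding=-
pre[stack(H, C)]: holding(H) fail, clear(C) ok, H≠C ok
holding(H) unmet → stack(H, C) is a no-op
after:  towers=[B/C; F/E; H/A/D/G] holding=-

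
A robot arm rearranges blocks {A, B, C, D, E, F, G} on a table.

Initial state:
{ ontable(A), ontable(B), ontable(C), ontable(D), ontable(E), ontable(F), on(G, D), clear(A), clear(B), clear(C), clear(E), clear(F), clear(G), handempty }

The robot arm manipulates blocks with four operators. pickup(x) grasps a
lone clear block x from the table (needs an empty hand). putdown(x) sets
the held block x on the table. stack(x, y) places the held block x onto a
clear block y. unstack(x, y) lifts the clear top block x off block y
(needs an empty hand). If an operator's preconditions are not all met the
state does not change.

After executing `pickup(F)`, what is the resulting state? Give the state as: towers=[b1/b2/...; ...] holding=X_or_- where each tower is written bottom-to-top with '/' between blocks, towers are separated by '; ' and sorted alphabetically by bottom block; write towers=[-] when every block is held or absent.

before: towers=[A; B; C; D/G; E; F] holding=-
pre[pickup(F)]: clear(F) ok, ontable(F) ok, handempty ok
all met → apply pickup(F)
after:  towers=[A; B; C; D/G; E] holding=F

towers=[A; B; C; D/G; E] holding=F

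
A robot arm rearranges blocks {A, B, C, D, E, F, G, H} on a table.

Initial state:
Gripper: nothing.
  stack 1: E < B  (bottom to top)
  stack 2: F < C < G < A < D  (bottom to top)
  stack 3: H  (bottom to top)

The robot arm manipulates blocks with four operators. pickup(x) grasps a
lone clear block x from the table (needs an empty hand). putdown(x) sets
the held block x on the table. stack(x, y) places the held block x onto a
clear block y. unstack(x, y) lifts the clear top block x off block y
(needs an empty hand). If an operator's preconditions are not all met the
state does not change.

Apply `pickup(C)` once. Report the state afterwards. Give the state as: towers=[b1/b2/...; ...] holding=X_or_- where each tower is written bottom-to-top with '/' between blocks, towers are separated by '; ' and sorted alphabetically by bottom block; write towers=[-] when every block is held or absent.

towers=[E/B; F/C/G/A/D; H] holding=-

before: towers=[E/B; F/C/G/A/D; H] holding=-
pre[pickup(C)]: clear(C) fail, ontable(C) fail, handempty ok
clear(C), ontable(C) unmet → pickup(C) is a no-op
after:  towers=[E/B; F/C/G/A/D; H] holding=-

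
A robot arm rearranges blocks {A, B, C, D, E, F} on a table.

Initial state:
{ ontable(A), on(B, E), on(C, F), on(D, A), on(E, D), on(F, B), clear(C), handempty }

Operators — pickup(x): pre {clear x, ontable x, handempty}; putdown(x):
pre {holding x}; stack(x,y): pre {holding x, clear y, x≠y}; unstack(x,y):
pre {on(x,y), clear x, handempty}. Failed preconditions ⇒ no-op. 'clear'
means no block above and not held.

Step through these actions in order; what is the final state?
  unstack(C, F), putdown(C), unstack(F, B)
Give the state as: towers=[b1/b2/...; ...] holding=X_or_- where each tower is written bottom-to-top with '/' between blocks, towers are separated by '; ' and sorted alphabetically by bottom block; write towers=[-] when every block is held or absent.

towers=[A/D/E/B; C] holding=F

step 1 (unstack(C, F)): towers=[A/D/E/B/F] holding=C
step 2 (putdown(C)): towers=[A/D/E/B/F; C] holding=-
step 3 (unstack(F, B)): towers=[A/D/E/B; C] holding=F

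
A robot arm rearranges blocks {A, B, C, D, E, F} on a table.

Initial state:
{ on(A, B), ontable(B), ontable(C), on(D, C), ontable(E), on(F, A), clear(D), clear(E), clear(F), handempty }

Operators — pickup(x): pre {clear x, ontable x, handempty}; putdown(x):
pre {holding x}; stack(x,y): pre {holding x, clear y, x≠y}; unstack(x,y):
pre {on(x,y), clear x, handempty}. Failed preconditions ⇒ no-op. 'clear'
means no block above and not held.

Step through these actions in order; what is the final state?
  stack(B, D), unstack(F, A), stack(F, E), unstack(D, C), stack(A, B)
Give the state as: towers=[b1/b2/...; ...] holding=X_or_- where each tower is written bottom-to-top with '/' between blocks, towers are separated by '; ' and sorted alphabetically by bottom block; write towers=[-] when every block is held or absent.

towers=[B/A; C; E/F] holding=D

step 1 (stack(B, D)) [no-op]: towers=[B/A/F; C/D; E] holding=-
step 2 (unstack(F, A)): towers=[B/A; C/D; E] holding=F
step 3 (stack(F, E)): towers=[B/A; C/D; E/F] holding=-
step 4 (unstack(D, C)): towers=[B/A; C; E/F] holding=D
step 5 (stack(A, B)) [no-op]: towers=[B/A; C; E/F] holding=D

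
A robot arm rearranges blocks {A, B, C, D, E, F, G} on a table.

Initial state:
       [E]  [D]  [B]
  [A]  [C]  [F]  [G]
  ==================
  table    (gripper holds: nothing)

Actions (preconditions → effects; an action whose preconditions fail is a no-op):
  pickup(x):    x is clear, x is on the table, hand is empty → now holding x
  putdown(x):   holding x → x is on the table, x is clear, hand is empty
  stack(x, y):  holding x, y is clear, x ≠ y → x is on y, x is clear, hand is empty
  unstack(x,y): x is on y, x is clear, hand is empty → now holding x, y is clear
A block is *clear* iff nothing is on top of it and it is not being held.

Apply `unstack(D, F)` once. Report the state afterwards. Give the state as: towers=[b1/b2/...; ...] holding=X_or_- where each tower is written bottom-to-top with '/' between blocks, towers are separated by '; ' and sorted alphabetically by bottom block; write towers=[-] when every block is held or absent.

before: towers=[A; C/E; F/D; G/B] holding=-
pre[unstack(D, F)]: on(D,F) ✓, clear(D) ✓, handempty ✓
all met → apply unstack(D, F)
after:  towers=[A; C/E; F; G/B] holding=D

towers=[A; C/E; F; G/B] holding=D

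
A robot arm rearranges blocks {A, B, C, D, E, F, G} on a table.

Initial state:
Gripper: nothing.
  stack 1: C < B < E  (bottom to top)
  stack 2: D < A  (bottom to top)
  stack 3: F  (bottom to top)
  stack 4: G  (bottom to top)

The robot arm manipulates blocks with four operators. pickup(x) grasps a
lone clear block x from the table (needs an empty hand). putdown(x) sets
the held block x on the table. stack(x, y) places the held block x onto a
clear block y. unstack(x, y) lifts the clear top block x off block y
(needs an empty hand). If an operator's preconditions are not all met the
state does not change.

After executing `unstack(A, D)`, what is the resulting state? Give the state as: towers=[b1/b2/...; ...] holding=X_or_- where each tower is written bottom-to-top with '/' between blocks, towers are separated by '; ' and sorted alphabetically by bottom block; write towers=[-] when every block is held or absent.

before: towers=[C/B/E; D/A; F; G] holding=-
pre[unstack(A, D)]: on(A,D) ok, clear(A) ok, handempty ok
all met → apply unstack(A, D)
after:  towers=[C/B/E; D; F; G] holding=A

towers=[C/B/E; D; F; G] holding=A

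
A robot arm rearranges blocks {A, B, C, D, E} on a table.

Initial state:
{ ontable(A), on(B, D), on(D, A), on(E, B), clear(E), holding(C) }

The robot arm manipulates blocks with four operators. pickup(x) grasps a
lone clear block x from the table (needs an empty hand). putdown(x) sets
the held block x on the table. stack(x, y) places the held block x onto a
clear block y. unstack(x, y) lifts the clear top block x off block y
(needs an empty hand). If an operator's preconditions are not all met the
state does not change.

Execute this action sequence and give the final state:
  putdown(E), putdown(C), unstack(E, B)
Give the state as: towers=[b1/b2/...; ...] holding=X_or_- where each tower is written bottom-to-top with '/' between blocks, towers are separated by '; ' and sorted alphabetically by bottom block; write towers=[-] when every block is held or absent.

towers=[A/D/B; C] holding=E

step 1 (putdown(E)) [no-op]: towers=[A/D/B/E] holding=C
step 2 (putdown(C)): towers=[A/D/B/E; C] holding=-
step 3 (unstack(E, B)): towers=[A/D/B; C] holding=E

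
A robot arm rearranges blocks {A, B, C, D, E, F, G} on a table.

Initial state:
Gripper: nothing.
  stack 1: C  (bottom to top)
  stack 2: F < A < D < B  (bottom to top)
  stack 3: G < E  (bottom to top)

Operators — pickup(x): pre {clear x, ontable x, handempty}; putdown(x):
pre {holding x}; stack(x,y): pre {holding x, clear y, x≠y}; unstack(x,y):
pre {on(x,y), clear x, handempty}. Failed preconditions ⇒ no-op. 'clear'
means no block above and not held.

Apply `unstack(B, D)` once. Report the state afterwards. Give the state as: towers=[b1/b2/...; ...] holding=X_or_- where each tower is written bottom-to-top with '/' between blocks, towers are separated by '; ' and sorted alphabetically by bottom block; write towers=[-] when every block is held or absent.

towers=[C; F/A/D; G/E] holding=B

before: towers=[C; F/A/D/B; G/E] holding=-
pre[unstack(B, D)]: on(B,D) ok, clear(B) ok, handempty ok
all met → apply unstack(B, D)
after:  towers=[C; F/A/D; G/E] holding=B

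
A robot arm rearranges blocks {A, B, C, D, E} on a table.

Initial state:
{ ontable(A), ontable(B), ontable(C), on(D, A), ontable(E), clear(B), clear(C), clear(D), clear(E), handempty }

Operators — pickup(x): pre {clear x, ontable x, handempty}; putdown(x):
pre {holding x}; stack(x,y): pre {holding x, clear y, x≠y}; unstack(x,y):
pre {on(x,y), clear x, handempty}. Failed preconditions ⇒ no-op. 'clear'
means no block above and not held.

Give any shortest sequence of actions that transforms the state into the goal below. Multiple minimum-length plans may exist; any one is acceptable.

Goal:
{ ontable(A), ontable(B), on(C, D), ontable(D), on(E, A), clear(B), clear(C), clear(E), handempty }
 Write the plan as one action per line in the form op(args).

unstack(D, A)
putdown(D)
pickup(E)
stack(E, A)
pickup(C)
stack(C, D)

step 1 (unstack(D, A)): towers=[A; B; C; E] holding=D
step 2 (putdown(D)): towers=[A; B; C; D; E] holding=-
step 3 (pickup(E)): towers=[A; B; C; D] holding=E
step 4 (stack(E, A)): towers=[A/E; B; C; D] holding=-
step 5 (pickup(C)): towers=[A/E; B; D] holding=C
step 6 (stack(C, D)): towers=[A/E; B; D/C] holding=-
goal check: towers=[A/E; B; D/C] holding=- — reached (length 6, optimal by BFS)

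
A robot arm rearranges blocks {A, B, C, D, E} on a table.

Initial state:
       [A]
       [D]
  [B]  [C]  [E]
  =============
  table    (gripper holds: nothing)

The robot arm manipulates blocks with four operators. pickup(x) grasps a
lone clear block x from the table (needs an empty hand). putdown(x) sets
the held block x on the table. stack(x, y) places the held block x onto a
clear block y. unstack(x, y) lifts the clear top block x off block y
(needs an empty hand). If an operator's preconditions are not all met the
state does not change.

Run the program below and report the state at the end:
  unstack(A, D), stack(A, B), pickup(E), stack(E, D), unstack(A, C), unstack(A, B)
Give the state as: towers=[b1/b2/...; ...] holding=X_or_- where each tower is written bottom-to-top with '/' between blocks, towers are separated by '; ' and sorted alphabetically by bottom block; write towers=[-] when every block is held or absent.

step 1 (unstack(A, D)): towers=[B; C/D; E] holding=A
step 2 (stack(A, B)): towers=[B/A; C/D; E] holding=-
step 3 (pickup(E)): towers=[B/A; C/D] holding=E
step 4 (stack(E, D)): towers=[B/A; C/D/E] holding=-
step 5 (unstack(A, C)) [no-op]: towers=[B/A; C/D/E] holding=-
step 6 (unstack(A, B)): towers=[B; C/D/E] holding=A

towers=[B; C/D/E] holding=A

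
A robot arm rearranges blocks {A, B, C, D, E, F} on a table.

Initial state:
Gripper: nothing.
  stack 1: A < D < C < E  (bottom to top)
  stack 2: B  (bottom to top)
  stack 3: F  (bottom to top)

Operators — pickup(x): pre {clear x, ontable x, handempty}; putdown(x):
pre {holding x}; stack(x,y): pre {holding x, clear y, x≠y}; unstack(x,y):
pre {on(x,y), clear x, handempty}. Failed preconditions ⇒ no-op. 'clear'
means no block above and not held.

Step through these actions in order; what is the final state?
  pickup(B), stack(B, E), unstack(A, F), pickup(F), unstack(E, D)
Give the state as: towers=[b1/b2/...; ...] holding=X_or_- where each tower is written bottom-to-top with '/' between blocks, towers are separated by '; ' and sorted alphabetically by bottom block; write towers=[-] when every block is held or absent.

step 1 (pickup(B)): towers=[A/D/C/E; F] holding=B
step 2 (stack(B, E)): towers=[A/D/C/E/B; F] holding=-
step 3 (unstack(A, F)) [no-op]: towers=[A/D/C/E/B; F] holding=-
step 4 (pickup(F)): towers=[A/D/C/E/B] holding=F
step 5 (unstack(E, D)) [no-op]: towers=[A/D/C/E/B] holding=F

towers=[A/D/C/E/B] holding=F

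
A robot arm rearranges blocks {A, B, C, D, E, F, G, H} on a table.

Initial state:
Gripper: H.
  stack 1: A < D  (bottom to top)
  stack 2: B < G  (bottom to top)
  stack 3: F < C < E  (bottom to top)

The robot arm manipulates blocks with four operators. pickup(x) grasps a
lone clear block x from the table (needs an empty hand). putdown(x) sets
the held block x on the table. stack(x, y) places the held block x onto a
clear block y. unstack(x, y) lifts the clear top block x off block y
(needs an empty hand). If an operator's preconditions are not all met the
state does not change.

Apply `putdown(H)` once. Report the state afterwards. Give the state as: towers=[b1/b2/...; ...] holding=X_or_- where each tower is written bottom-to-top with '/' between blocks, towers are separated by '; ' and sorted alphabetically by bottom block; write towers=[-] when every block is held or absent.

before: towers=[A/D; B/G; F/C/E] holding=H
pre[putdown(H)]: holding(H) ok
all met → apply putdown(H)
after:  towers=[A/D; B/G; F/C/E; H] holding=-

towers=[A/D; B/G; F/C/E; H] holding=-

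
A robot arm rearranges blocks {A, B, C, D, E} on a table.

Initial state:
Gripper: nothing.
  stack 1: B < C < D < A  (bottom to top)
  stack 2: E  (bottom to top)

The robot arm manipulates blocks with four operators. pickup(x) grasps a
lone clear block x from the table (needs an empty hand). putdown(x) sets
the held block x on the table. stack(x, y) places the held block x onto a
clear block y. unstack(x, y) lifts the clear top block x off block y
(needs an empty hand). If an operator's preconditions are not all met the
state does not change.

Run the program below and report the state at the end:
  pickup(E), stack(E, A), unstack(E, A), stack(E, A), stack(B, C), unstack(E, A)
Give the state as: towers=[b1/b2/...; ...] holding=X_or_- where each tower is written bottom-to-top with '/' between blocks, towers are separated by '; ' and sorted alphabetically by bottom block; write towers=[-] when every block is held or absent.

towers=[B/C/D/A] holding=E

step 1 (pickup(E)): towers=[B/C/D/A] holding=E
step 2 (stack(E, A)): towers=[B/C/D/A/E] holding=-
step 3 (unstack(E, A)): towers=[B/C/D/A] holding=E
step 4 (stack(E, A)): towers=[B/C/D/A/E] holding=-
step 5 (stack(B, C)) [no-op]: towers=[B/C/D/A/E] holding=-
step 6 (unstack(E, A)): towers=[B/C/D/A] holding=E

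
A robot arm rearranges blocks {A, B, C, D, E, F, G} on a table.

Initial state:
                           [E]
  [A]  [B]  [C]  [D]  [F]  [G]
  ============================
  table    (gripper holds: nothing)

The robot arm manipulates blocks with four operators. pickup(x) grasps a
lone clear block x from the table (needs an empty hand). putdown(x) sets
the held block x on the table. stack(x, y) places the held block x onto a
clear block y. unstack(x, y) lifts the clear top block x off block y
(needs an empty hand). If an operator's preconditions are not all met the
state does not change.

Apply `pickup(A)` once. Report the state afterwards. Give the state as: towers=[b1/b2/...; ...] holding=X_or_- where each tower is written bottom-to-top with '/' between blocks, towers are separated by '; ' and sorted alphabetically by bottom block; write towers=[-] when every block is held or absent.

before: towers=[A; B; C; D; F; G/E] holding=-
pre[pickup(A)]: clear(A) ok, ontable(A) ok, handempty ok
all met → apply pickup(A)
after:  towers=[B; C; D; F; G/E] holding=A

towers=[B; C; D; F; G/E] holding=A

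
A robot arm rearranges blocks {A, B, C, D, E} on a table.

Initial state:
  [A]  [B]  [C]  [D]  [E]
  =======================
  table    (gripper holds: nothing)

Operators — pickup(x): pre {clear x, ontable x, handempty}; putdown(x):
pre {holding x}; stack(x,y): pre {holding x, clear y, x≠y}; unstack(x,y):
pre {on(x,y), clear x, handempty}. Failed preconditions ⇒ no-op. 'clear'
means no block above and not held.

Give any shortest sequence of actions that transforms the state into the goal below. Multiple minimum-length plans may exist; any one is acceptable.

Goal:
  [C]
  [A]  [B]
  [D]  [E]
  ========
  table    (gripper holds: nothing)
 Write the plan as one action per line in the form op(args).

pickup(B)
stack(B, E)
pickup(A)
stack(A, D)
pickup(C)
stack(C, A)

step 1 (pickup(B)): towers=[A; C; D; E] holding=B
step 2 (stack(B, E)): towers=[A; C; D; E/B] holding=-
step 3 (pickup(A)): towers=[C; D; E/B] holding=A
step 4 (stack(A, D)): towers=[C; D/A; E/B] holding=-
step 5 (pickup(C)): towers=[D/A; E/B] holding=C
step 6 (stack(C, A)): towers=[D/A/C; E/B] holding=-
goal check: towers=[D/A/C; E/B] holding=- — reached (length 6, optimal by BFS)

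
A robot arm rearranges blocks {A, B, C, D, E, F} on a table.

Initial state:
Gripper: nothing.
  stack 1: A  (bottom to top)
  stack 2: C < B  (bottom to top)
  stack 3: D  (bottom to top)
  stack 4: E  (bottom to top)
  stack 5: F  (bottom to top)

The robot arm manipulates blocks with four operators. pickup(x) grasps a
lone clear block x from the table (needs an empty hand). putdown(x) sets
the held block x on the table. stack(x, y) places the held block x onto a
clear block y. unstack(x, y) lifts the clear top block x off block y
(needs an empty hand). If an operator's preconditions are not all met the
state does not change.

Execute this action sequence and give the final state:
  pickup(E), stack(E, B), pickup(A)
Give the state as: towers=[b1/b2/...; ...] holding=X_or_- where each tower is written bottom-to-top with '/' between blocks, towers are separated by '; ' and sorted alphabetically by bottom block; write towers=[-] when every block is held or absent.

step 1 (pickup(E)): towers=[A; C/B; D; F] holding=E
step 2 (stack(E, B)): towers=[A; C/B/E; D; F] holding=-
step 3 (pickup(A)): towers=[C/B/E; D; F] holding=A

towers=[C/B/E; D; F] holding=A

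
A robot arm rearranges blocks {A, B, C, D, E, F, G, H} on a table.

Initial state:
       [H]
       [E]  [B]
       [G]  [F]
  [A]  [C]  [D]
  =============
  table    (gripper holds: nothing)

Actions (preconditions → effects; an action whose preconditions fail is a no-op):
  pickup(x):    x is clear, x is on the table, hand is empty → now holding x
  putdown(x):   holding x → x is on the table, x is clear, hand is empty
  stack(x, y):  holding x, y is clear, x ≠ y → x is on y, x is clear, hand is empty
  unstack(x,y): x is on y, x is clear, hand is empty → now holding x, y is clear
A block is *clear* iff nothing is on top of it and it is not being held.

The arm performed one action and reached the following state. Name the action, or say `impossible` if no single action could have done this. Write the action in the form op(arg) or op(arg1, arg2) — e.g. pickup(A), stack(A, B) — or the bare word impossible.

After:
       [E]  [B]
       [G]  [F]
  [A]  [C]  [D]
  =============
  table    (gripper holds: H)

target: towers=[A; C/G/E; D/F/B] holding=H
         pickup(A) → towers=[C/G/E/H; D/F/B] holding=A
     unstack(H, E) → towers=[A; C/G/E; D/F/B] holding=H  ← match
     unstack(B, F) → towers=[A; C/G/E/H; D/F] holding=B

unstack(H, E)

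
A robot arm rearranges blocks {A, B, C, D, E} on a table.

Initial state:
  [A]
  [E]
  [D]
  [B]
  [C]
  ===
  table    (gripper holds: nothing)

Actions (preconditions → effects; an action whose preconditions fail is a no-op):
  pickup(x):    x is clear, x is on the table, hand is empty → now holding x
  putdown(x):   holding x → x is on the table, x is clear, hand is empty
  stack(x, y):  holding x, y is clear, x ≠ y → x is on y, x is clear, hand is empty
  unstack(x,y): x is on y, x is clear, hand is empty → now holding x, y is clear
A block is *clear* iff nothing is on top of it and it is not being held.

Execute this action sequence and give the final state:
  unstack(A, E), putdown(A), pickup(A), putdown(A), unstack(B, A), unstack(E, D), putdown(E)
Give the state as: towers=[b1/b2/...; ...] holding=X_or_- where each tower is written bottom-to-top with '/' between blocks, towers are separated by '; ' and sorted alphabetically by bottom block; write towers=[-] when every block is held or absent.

step 1 (unstack(A, E)): towers=[C/B/D/E] holding=A
step 2 (putdown(A)): towers=[A; C/B/D/E] holding=-
step 3 (pickup(A)): towers=[C/B/D/E] holding=A
step 4 (putdown(A)): towers=[A; C/B/D/E] holding=-
step 5 (unstack(B, A)) [no-op]: towers=[A; C/B/D/E] holding=-
step 6 (unstack(E, D)): towers=[A; C/B/D] holding=E
step 7 (putdown(E)): towers=[A; C/B/D; E] holding=-

towers=[A; C/B/D; E] holding=-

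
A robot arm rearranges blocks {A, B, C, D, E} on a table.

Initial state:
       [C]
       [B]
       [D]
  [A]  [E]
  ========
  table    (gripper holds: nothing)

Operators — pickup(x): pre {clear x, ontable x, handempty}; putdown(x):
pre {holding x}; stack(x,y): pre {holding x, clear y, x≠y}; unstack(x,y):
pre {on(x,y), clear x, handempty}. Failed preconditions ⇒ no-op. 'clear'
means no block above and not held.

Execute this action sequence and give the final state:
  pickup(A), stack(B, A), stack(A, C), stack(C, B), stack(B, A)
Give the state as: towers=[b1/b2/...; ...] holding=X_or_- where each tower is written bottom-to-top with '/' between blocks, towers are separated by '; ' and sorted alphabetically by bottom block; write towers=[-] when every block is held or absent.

towers=[E/D/B/C/A] holding=-

step 1 (pickup(A)): towers=[E/D/B/C] holding=A
step 2 (stack(B, A)) [no-op]: towers=[E/D/B/C] holding=A
step 3 (stack(A, C)): towers=[E/D/B/C/A] holding=-
step 4 (stack(C, B)) [no-op]: towers=[E/D/B/C/A] holding=-
step 5 (stack(B, A)) [no-op]: towers=[E/D/B/C/A] holding=-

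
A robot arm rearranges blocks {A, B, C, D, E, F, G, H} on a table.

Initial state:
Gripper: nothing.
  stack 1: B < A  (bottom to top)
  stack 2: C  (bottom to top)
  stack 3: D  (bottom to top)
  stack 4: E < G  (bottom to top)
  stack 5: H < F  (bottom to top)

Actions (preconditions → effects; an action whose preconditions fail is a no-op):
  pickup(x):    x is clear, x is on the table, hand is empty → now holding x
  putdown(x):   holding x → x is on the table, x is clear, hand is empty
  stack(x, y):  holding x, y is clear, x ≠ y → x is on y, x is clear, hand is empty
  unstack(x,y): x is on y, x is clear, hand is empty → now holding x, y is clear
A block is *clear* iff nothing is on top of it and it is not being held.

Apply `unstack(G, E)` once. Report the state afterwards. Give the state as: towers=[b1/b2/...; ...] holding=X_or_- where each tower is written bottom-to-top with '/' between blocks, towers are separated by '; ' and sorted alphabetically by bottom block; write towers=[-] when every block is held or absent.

before: towers=[B/A; C; D; E/G; H/F] holding=-
pre[unstack(G, E)]: on(G,E) ok, clear(G) ok, handempty ok
all met → apply unstack(G, E)
after:  towers=[B/A; C; D; E; H/F] holding=G

towers=[B/A; C; D; E; H/F] holding=G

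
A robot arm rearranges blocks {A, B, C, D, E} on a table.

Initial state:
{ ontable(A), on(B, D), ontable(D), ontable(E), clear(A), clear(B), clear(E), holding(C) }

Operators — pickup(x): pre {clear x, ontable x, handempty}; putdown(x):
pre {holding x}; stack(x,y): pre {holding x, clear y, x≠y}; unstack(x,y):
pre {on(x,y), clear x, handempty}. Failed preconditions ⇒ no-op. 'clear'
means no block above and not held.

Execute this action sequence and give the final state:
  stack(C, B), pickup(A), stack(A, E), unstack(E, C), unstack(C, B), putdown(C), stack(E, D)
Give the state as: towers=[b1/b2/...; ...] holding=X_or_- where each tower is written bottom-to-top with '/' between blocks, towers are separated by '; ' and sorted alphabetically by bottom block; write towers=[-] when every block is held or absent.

towers=[C; D/B; E/A] holding=-

step 1 (stack(C, B)): towers=[A; D/B/C; E] holding=-
step 2 (pickup(A)): towers=[D/B/C; E] holding=A
step 3 (stack(A, E)): towers=[D/B/C; E/A] holding=-
step 4 (unstack(E, C)) [no-op]: towers=[D/B/C; E/A] holding=-
step 5 (unstack(C, B)): towers=[D/B; E/A] holding=C
step 6 (putdown(C)): towers=[C; D/B; E/A] holding=-
step 7 (stack(E, D)) [no-op]: towers=[C; D/B; E/A] holding=-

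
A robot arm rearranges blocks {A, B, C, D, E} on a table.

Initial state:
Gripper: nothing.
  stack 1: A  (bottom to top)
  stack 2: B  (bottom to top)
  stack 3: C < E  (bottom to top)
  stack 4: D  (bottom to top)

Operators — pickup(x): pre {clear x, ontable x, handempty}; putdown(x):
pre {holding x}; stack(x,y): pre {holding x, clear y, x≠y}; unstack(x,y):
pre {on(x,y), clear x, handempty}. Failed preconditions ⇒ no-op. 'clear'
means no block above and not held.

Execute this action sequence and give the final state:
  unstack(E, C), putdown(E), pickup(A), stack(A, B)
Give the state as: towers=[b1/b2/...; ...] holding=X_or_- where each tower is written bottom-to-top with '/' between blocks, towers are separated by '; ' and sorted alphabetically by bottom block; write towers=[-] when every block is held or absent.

step 1 (unstack(E, C)): towers=[A; B; C; D] holding=E
step 2 (putdown(E)): towers=[A; B; C; D; E] holding=-
step 3 (pickup(A)): towers=[B; C; D; E] holding=A
step 4 (stack(A, B)): towers=[B/A; C; D; E] holding=-

towers=[B/A; C; D; E] holding=-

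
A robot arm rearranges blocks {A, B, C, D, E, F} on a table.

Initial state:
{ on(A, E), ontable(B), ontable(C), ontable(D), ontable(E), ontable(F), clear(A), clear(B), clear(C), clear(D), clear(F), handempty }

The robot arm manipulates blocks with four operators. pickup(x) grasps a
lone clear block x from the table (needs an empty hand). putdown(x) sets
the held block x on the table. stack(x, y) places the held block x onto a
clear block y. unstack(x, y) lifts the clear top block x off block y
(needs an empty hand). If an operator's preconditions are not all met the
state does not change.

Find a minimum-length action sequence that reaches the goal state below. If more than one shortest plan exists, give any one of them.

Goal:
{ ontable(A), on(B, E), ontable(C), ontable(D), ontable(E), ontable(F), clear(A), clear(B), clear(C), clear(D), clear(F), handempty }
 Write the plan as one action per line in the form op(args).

step 1 (unstack(A, E)): towers=[B; C; D; E; F] holding=A
step 2 (putdown(A)): towers=[A; B; C; D; E; F] holding=-
step 3 (pickup(B)): towers=[A; C; D; E; F] holding=B
step 4 (stack(B, E)): towers=[A; C; D; E/B; F] holding=-
goal check: towers=[A; C; D; E/B; F] holding=- — reached (length 4, optimal by BFS)

unstack(A, E)
putdown(A)
pickup(B)
stack(B, E)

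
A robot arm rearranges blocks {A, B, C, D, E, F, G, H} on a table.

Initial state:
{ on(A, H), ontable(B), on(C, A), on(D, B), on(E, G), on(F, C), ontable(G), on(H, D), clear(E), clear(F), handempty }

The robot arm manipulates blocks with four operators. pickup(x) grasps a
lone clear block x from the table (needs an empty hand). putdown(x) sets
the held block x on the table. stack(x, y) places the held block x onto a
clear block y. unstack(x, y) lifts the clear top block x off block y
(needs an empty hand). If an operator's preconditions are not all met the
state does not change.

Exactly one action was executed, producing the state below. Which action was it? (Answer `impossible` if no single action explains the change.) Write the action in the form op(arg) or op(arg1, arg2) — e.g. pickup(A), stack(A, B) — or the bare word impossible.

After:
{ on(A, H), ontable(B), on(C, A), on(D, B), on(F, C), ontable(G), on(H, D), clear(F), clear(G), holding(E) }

target: towers=[B/D/H/A/C/F; G] holding=E
     unstack(E, G) → towers=[B/D/H/A/C/F; G] holding=E  ← match
     unstack(F, C) → towers=[B/D/H/A/C; G/E] holding=F

unstack(E, G)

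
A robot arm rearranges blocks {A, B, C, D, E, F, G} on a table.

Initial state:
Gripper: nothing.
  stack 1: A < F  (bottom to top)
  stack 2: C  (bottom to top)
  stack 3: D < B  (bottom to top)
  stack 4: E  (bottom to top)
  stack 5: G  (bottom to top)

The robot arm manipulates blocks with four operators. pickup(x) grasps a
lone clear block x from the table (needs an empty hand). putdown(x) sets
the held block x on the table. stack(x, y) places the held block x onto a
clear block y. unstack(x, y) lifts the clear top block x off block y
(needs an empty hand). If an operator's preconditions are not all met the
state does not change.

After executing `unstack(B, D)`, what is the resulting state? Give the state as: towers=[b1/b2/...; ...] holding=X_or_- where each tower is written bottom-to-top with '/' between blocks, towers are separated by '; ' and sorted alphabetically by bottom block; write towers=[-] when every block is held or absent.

towers=[A/F; C; D; E; G] holding=B

before: towers=[A/F; C; D/B; E; G] holding=-
pre[unstack(B, D)]: on(B,D) ok, clear(B) ok, handempty ok
all met → apply unstack(B, D)
after:  towers=[A/F; C; D; E; G] holding=B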